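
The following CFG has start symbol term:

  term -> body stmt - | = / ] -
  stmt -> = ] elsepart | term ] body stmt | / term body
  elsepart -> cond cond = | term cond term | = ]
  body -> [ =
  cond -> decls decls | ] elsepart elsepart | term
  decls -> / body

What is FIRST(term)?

{ =, [ }

From term -> body stmt -: add FIRST(body) = { [ }.
term -> = / ] - contributes {=}.
Union: FIRST(term) = { =, [ }.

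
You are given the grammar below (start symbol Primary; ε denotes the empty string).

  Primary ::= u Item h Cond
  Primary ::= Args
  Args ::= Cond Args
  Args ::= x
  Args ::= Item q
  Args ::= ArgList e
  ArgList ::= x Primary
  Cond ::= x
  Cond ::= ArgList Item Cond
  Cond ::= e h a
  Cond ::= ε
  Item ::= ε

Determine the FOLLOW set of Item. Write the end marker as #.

{ #, e, h, q, x }

In Primary ::= u Item h Cond: add FIRST(h Cond) = { h }.
In Args ::= Item q: add FIRST(q) = { q }.
In Cond ::= ArgList Item Cond: add FIRST(Cond)\{ε} = { e, x }.
  Since Cond is nullable, also add FOLLOW(Cond) = { #, e, q, x }.
Union: FOLLOW(Item) = { #, e, h, q, x }.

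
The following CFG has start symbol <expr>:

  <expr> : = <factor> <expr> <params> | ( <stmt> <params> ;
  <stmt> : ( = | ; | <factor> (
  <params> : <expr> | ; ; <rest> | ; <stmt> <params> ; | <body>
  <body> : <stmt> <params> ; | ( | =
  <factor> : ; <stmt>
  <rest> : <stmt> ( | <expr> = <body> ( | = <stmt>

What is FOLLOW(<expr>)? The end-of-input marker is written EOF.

{ EOF, (, ;, = }

<expr> is the start symbol, so EOF ∈ FOLLOW(<expr>).
In <expr> : = <factor> <expr> <params>: add FIRST(<params>) = { (, ;, = }.
In <params> : <expr>: <expr> is at the end, add FOLLOW(<params>) = { EOF, (, ;, = }.
In <rest> : <expr> = <body> (: add FIRST(= <body> () = { = }.
Union: FOLLOW(<expr>) = { EOF, (, ;, = }.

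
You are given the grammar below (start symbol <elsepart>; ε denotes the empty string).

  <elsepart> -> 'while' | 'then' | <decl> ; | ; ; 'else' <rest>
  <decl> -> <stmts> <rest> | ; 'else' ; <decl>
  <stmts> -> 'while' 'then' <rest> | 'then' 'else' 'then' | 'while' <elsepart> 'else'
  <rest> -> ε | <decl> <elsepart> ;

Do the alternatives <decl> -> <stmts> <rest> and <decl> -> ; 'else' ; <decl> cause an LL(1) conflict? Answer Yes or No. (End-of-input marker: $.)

No

FIRST(<stmts> <rest>) = { 'then', 'while' } and FIRST(; 'else' ; <decl>) = { ; }.
The FIRST sets are disjoint and neither alternative is nullable — no conflict.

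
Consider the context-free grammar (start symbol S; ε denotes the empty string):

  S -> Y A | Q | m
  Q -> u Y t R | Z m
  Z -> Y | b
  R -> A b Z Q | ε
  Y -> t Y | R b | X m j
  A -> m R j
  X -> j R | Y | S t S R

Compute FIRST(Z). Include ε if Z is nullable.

{ b, j, m, t, u }

From Z -> Y: add FIRST(Y) = { b, j, m, t, u }.
Z -> b contributes {b}.
Union: FIRST(Z) = { b, j, m, t, u }.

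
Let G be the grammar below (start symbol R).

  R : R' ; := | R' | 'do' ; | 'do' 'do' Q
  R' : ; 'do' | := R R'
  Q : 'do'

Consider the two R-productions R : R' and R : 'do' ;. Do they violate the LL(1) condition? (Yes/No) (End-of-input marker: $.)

No

FIRST(R') = { :=, ; } and FIRST('do' ;) = { 'do' }.
The FIRST sets are disjoint and neither alternative is nullable — no conflict.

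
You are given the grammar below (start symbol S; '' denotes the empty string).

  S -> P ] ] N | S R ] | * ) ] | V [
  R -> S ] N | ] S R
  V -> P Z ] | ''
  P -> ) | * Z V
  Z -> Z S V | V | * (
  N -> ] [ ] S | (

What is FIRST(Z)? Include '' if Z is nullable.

{ ), *, [, '' }

From Z -> Z S V: Z nullable, take FIRST(Z) ∪ FIRST(S) = { ), *, [ }.
From Z -> V: add FIRST(V) = { ), *, '' } (including '' since V is nullable).
Z -> * ( contributes {*}.
Union: FIRST(Z) = { ), *, [, '' }.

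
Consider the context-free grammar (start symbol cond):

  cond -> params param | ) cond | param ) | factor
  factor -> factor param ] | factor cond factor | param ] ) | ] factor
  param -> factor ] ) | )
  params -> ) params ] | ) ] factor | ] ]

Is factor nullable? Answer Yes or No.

No nonterminal in this grammar is nullable.
No production of factor has an RHS whose symbols are all nullable, so factor is not nullable.

No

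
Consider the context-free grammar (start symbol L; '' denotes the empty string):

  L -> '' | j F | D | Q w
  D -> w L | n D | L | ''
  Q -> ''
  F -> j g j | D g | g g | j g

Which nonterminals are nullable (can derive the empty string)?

Directly nullable (have an ''-production): L, D, Q.
No other nonterminal has a production whose RHS symbols are all nullable.

{ D, L, Q }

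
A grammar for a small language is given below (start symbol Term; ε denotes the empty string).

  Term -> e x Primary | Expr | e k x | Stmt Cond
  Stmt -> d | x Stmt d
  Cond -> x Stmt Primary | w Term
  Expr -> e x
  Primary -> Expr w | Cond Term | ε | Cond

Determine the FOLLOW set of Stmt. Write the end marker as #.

In Term -> Stmt Cond: add FIRST(Cond) = { w, x }.
In Stmt -> x Stmt d: add FIRST(d) = { d }.
In Cond -> x Stmt Primary: add FIRST(Primary)\{ε} = { e, w, x }.
  Since Primary is nullable, also add FOLLOW(Cond) = { #, d, e, x }.
Union: FOLLOW(Stmt) = { #, d, e, w, x }.

{ #, d, e, w, x }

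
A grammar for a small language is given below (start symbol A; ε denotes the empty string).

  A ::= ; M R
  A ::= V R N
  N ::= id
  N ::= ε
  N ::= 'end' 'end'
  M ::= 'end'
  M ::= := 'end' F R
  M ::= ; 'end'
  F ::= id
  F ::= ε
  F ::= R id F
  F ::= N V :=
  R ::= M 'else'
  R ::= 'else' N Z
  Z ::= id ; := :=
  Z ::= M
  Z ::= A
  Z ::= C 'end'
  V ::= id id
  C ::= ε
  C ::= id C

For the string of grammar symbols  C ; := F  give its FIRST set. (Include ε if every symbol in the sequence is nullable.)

Add FIRST(C)\{ε} = { id }; C is nullable, continue.
; is a terminal; add {;} and stop.

{ ;, id }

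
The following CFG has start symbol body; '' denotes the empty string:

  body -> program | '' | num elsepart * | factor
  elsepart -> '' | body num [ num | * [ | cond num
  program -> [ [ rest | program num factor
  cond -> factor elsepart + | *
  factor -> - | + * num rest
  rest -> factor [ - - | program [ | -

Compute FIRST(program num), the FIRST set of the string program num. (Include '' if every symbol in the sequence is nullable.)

Add FIRST(program) = { [ }; program is not nullable, stop.

{ [ }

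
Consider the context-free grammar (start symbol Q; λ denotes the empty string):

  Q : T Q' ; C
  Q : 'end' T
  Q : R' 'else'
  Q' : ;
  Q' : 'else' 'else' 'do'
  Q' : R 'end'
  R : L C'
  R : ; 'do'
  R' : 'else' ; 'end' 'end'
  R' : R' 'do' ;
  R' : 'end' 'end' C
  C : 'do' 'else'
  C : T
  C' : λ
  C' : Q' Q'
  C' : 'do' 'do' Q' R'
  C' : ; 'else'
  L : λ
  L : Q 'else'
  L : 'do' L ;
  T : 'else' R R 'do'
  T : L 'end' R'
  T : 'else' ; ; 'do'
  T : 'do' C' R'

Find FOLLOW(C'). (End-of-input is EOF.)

{ 'do', 'else', 'end', ; }

In R : L C': C' is at the end, add FOLLOW(R) = { 'do', 'else', 'end', ; }.
In T : 'do' C' R': add FIRST(R') = { 'else', 'end' }.
Union: FOLLOW(C') = { 'do', 'else', 'end', ; }.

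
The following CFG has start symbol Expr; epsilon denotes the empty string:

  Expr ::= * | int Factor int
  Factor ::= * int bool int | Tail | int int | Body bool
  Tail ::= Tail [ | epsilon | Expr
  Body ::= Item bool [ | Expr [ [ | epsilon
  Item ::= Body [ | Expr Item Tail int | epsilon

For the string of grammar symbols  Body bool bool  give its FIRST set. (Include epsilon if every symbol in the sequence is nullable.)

{ *, [, bool, int }

Add FIRST(Body)\{epsilon} = { *, [, bool, int }; Body is nullable, continue.
bool is a terminal; add {bool} and stop.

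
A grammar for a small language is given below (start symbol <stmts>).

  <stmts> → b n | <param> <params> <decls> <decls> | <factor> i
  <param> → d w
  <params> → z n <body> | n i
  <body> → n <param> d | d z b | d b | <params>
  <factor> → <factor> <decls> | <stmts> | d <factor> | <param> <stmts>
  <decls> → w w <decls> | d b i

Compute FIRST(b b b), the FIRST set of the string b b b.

{ b }

b is a terminal; add {b} and stop.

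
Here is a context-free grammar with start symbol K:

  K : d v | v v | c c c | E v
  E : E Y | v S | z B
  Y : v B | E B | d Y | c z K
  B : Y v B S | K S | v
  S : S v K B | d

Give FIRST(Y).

{ c, d, v, z }

Y : v B contributes {v}.
From Y : E B: add FIRST(E) = { v, z }.
Y : d Y contributes {d}.
Y : c z K contributes {c}.
Union: FIRST(Y) = { c, d, v, z }.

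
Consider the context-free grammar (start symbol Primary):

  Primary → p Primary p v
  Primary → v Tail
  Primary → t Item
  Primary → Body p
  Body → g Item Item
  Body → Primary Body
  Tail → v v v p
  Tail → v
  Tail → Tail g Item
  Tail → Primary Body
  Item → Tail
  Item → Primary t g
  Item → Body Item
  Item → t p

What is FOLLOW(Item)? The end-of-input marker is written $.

In Primary → t Item: Item is at the end, add FOLLOW(Primary) = { $, g, p, t, v }.
In Body → g Item Item: add FIRST(Item) = { g, p, t, v }.
In Body → g Item Item: Item is at the end, add FOLLOW(Body) = { $, g, p, t, v }.
In Tail → Tail g Item: Item is at the end, add FOLLOW(Tail) = { $, g, p, t, v }.
In Item → Body Item: Item is at the end, add FOLLOW(Item) = { $, g, p, t, v }.
Union: FOLLOW(Item) = { $, g, p, t, v }.

{ $, g, p, t, v }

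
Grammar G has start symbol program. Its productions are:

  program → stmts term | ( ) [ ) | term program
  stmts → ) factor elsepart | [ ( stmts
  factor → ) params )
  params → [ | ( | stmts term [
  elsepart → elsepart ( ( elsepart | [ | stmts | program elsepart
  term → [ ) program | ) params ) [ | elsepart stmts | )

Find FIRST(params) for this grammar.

params → [ contributes {[}.
params → ( contributes {(}.
From params → stmts term [: add FIRST(stmts) = { ), [ }.
Union: FIRST(params) = { (, ), [ }.

{ (, ), [ }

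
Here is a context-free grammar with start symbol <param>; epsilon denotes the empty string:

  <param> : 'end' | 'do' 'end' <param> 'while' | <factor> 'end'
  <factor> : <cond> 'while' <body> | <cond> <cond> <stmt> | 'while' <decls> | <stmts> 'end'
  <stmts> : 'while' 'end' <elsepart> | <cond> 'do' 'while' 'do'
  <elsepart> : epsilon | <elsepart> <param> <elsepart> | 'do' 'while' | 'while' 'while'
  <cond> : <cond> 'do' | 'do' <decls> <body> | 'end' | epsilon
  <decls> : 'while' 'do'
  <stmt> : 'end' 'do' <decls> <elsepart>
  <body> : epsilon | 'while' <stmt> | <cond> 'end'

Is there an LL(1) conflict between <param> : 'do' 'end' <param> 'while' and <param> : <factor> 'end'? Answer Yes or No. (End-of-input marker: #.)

FIRST('do' 'end' <param> 'while') = { 'do' } and FIRST(<factor> 'end') = { 'do', 'end', 'while' }.
Both contain 'do', so the two alternatives are not disjoint — LL(1) conflict.

Yes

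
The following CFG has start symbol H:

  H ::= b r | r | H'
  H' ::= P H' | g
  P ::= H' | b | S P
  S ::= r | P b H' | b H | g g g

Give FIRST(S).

S ::= r contributes {r}.
From S ::= P b H': add FIRST(P) = { b, g, r }.
S ::= b H contributes {b}.
S ::= g g g contributes {g}.
Union: FIRST(S) = { b, g, r }.

{ b, g, r }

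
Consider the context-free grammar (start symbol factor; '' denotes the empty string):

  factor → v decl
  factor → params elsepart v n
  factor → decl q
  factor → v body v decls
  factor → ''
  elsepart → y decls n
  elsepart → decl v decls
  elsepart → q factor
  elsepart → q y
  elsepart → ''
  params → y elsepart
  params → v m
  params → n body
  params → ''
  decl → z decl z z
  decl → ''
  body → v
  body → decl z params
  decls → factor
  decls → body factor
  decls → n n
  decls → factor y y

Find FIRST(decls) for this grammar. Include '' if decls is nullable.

From decls → factor: add FIRST(factor) = { n, q, v, y, z, '' } (including '' since factor is nullable).
From decls → body factor: add FIRST(body) = { v, z }.
decls → n n contributes {n}.
From decls → factor y y: factor nullable, take FIRST(factor) ∪ {y} = { n, q, v, y, z }.
Union: FIRST(decls) = { n, q, v, y, z, '' }.

{ n, q, v, y, z, '' }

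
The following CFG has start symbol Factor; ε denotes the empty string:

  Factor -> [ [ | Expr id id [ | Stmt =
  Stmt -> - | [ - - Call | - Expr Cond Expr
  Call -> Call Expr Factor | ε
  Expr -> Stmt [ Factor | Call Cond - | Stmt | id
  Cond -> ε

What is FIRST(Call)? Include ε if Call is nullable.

{ -, [, id, ε }

From Call -> Call Expr Factor: Call nullable, take FIRST(Call) ∪ FIRST(Expr) = { -, [, id }.
Call -> ε contributes ε.
Union: FIRST(Call) = { -, [, id, ε }.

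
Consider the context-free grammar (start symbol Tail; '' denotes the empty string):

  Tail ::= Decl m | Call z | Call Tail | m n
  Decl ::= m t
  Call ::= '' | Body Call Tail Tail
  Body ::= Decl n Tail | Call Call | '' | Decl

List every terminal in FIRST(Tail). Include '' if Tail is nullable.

{ m, z }

From Tail ::= Decl m: add FIRST(Decl) = { m }.
From Tail ::= Call z: Call nullable, take FIRST(Call) ∪ {z} = { m, z }.
From Tail ::= Call Tail: Call nullable, take FIRST(Call) ∪ FIRST(Tail) = { m, z }.
Tail ::= m n contributes {m}.
Union: FIRST(Tail) = { m, z }.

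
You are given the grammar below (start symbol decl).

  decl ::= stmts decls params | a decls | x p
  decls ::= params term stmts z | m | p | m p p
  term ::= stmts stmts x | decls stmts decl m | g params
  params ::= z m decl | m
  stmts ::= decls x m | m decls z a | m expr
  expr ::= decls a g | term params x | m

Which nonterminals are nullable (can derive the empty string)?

{ } (none)

No nonterminal has an empty production or an RHS whose symbols are all nullable.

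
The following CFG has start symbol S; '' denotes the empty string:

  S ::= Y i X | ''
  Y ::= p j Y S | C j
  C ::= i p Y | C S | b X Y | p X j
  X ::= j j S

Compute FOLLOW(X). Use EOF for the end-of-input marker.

In S ::= Y i X: X is at the end, add FOLLOW(S) = { EOF, b, i, j, p }.
In C ::= b X Y: add FIRST(Y) = { b, i, p }.
In C ::= p X j: add FIRST(j) = { j }.
Union: FOLLOW(X) = { EOF, b, i, j, p }.

{ EOF, b, i, j, p }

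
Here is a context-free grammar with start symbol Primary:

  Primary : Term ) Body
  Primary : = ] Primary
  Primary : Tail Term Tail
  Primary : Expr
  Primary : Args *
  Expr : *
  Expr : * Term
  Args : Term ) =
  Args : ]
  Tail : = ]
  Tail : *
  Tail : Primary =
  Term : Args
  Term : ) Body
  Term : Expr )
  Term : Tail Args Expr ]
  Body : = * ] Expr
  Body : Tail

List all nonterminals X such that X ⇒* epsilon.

{ } (none)

No nonterminal has an empty production or an RHS whose symbols are all nullable.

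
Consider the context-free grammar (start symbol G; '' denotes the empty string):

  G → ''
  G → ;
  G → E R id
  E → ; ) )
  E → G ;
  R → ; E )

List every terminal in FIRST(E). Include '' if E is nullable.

{ ; }

E → ; ) ) contributes {;}.
From E → G ;: G nullable, take FIRST(G) ∪ {;} = { ; }.
Union: FIRST(E) = { ; }.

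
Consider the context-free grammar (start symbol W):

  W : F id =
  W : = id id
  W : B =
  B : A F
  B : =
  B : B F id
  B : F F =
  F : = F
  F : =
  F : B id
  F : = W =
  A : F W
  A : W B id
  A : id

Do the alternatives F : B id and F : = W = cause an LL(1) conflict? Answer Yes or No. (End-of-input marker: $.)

Yes

FIRST(B id) = { =, id } and FIRST(= W =) = { = }.
Both contain =, so the two alternatives are not disjoint — LL(1) conflict.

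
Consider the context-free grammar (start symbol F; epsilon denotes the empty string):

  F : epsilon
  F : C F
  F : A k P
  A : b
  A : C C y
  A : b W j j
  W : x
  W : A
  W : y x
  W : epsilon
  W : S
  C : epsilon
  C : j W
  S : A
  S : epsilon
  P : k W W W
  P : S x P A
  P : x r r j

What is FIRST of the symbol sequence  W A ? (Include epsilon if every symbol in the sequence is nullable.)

Add FIRST(W)\{epsilon} = { b, j, x, y }; W is nullable, continue.
Add FIRST(A) = { b, j, y }; A is not nullable, stop.

{ b, j, x, y }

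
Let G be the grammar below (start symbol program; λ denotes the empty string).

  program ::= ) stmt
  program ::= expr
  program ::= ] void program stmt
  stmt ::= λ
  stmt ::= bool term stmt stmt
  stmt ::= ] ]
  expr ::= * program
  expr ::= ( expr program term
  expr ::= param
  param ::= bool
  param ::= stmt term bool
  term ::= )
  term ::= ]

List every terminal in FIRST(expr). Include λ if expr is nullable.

expr ::= * program contributes {*}.
expr ::= ( expr program term contributes {(}.
From expr ::= param: add FIRST(param) = { ), ], bool }.
Union: FIRST(expr) = { (, ), *, ], bool }.

{ (, ), *, ], bool }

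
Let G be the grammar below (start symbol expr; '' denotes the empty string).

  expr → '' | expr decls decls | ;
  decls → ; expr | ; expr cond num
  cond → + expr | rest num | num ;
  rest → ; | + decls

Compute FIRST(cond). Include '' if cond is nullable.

cond → + expr contributes {+}.
From cond → rest num: add FIRST(rest) = { +, ; }.
cond → num ; contributes {num}.
Union: FIRST(cond) = { +, ;, num }.

{ +, ;, num }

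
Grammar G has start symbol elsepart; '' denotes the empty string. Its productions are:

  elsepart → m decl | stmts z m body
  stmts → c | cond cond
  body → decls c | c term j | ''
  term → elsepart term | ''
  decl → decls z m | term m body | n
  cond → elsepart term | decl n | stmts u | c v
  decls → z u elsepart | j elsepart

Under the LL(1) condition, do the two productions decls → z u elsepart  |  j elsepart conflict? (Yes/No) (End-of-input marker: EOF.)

FIRST(z u elsepart) = { z } and FIRST(j elsepart) = { j }.
The FIRST sets are disjoint and neither alternative is nullable — no conflict.

No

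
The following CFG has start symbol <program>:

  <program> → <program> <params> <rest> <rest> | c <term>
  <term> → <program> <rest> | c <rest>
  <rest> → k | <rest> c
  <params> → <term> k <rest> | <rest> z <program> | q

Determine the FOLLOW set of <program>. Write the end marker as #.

{ #, c, k, q }

<program> is the start symbol, so # ∈ FOLLOW(<program>).
In <program> → <program> <params> <rest> <rest>: add FIRST(<params> <rest> <rest>) = { c, k, q }.
In <term> → <program> <rest>: add FIRST(<rest>) = { k }.
In <params> → <rest> z <program>: <program> is at the end, add FOLLOW(<params>) = { k }.
Union: FOLLOW(<program>) = { #, c, k, q }.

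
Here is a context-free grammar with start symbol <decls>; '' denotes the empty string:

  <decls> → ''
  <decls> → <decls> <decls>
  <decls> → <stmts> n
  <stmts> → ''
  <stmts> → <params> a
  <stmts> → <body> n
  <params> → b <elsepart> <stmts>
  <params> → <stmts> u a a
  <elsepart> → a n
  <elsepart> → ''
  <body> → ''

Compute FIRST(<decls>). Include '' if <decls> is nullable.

{ b, n, u, '' }

<decls> → '' contributes ''.
From <decls> → <decls> <decls>: <decls>, <decls> nullable, take FIRST(<decls>) ∪ FIRST(<decls>) = { b, n, u }; also '' since the whole RHS is nullable.
From <decls> → <stmts> n: <stmts> nullable, take FIRST(<stmts>) ∪ {n} = { b, n, u }.
Union: FIRST(<decls>) = { b, n, u, '' }.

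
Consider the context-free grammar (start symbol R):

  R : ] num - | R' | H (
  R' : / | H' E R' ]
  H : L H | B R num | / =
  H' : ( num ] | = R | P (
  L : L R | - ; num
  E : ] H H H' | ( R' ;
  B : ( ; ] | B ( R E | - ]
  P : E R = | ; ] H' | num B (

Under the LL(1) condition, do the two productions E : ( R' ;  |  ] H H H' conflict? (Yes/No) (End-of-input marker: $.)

No

FIRST(( R' ;) = { ( } and FIRST(] H H H') = { ] }.
The FIRST sets are disjoint and neither alternative is nullable — no conflict.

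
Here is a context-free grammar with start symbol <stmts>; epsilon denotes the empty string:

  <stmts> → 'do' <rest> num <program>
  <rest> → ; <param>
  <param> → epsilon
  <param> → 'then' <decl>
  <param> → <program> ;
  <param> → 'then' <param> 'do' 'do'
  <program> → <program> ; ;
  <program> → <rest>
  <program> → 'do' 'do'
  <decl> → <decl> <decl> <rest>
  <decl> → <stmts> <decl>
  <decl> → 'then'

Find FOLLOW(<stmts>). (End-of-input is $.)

<stmts> is the start symbol, so $ ∈ FOLLOW(<stmts>).
In <decl> → <stmts> <decl>: add FIRST(<decl>) = { 'do', 'then' }.
Union: FOLLOW(<stmts>) = { $, 'do', 'then' }.

{ $, 'do', 'then' }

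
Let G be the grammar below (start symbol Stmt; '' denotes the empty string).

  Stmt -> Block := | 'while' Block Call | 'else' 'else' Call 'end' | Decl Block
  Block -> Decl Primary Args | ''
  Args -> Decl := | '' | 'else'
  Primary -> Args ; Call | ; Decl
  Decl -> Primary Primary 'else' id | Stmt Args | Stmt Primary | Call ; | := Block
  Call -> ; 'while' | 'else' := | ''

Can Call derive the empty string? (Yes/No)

Call has an ''-production, so Call ⇒ ''.

Yes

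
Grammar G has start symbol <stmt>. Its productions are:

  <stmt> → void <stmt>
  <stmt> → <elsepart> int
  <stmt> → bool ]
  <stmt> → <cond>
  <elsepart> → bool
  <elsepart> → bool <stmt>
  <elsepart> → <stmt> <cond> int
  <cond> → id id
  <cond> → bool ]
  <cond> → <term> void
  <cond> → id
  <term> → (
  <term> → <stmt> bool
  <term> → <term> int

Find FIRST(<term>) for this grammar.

<term> → ( contributes {(}.
From <term> → <stmt> bool: add FIRST(<stmt>) = { (, bool, id, void }.
From <term> → <term> int: add FIRST(<term>) = { (, bool, id, void }.
Union: FIRST(<term>) = { (, bool, id, void }.

{ (, bool, id, void }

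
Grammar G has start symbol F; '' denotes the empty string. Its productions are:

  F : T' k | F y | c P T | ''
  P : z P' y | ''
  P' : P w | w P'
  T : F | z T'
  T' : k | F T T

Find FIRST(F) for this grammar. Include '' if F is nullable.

{ c, k, y, z, '' }

From F : T' k: T' nullable, take FIRST(T') ∪ {k} = { c, k, y, z }.
From F : F y: F nullable, take FIRST(F) ∪ {y} = { c, k, y, z }.
F : c P T contributes {c}.
F : '' contributes ''.
Union: FIRST(F) = { c, k, y, z, '' }.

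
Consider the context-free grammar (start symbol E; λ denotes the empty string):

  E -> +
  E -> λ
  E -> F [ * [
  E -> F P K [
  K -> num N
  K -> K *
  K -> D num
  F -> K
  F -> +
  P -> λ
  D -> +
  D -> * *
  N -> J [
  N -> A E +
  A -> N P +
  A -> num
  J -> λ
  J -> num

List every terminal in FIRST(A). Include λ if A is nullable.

From A -> N P +: add FIRST(N) = { [, num }.
A -> num contributes {num}.
Union: FIRST(A) = { [, num }.

{ [, num }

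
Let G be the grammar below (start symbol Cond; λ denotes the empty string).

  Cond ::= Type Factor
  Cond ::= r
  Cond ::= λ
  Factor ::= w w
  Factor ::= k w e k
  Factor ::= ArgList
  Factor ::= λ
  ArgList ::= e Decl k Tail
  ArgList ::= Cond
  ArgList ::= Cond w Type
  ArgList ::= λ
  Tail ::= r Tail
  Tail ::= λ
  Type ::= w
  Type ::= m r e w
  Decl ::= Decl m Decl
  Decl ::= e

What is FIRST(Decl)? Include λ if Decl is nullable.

{ e }

From Decl ::= Decl m Decl: add FIRST(Decl) = { e }.
Decl ::= e contributes {e}.
Union: FIRST(Decl) = { e }.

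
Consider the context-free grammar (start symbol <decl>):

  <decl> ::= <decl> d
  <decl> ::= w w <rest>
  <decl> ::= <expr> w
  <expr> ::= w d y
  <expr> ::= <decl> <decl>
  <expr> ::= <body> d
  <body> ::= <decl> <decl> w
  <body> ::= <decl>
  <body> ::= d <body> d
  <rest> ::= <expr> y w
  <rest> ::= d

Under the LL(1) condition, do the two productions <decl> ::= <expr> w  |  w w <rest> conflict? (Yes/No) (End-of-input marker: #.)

FIRST(<expr> w) = { d, w } and FIRST(w w <rest>) = { w }.
Both contain w, so the two alternatives are not disjoint — LL(1) conflict.

Yes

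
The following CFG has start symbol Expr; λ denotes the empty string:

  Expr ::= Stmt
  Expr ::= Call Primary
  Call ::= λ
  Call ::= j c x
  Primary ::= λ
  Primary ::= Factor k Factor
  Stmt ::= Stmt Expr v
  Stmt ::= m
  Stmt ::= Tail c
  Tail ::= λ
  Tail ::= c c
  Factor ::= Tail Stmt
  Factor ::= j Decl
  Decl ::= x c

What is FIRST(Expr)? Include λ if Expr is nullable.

{ c, j, m, λ }

From Expr ::= Stmt: add FIRST(Stmt) = { c, m }.
From Expr ::= Call Primary: Call, Primary nullable, take FIRST(Call) ∪ FIRST(Primary) = { c, j, m }; also λ since the whole RHS is nullable.
Union: FIRST(Expr) = { c, j, m, λ }.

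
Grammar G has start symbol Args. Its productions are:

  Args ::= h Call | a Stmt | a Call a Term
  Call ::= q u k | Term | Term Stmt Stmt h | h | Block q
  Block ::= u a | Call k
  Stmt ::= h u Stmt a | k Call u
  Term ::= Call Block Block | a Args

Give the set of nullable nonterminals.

No nonterminal has an empty production or an RHS whose symbols are all nullable.

{ } (none)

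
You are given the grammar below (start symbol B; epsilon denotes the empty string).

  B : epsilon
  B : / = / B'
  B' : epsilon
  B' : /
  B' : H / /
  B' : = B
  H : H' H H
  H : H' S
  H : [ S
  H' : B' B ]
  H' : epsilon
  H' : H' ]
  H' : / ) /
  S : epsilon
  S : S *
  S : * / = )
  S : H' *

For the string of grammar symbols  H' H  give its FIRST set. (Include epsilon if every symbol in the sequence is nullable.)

Add FIRST(H')\{epsilon} = { *, /, =, [, ] }; H' is nullable, continue.
Add FIRST(H)\{epsilon} = { *, /, =, [, ] }; H is nullable, continue.
Every symbol is nullable, so include epsilon.

{ *, /, =, [, ], epsilon }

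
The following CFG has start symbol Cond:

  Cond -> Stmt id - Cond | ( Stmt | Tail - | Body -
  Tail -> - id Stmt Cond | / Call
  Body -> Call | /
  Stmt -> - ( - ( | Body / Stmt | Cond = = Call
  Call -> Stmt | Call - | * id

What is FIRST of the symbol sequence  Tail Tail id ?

Add FIRST(Tail) = { -, / }; Tail is not nullable, stop.

{ -, / }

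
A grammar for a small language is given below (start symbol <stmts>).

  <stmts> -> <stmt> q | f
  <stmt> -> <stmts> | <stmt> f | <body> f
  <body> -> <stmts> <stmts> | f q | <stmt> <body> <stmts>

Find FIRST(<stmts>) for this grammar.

From <stmts> -> <stmt> q: add FIRST(<stmt>) = { f }.
<stmts> -> f contributes {f}.
Union: FIRST(<stmts>) = { f }.

{ f }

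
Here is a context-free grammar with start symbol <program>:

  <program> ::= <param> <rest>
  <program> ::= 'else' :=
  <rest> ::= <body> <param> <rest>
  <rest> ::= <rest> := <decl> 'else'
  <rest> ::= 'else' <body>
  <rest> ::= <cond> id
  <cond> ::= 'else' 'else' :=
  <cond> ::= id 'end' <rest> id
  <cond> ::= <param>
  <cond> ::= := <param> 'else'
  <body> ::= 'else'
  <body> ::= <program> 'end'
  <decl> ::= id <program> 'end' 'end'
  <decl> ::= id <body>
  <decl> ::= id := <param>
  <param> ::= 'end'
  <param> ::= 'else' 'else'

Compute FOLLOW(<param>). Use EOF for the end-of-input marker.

In <program> ::= <param> <rest>: add FIRST(<rest>) = { 'else', 'end', :=, id }.
In <rest> ::= <body> <param> <rest>: add FIRST(<rest>) = { 'else', 'end', :=, id }.
In <cond> ::= <param>: <param> is at the end, add FOLLOW(<cond>) = { id }.
In <cond> ::= := <param> 'else': add FIRST('else') = { 'else' }.
In <decl> ::= id := <param>: <param> is at the end, add FOLLOW(<decl>) = { 'else' }.
Union: FOLLOW(<param>) = { 'else', 'end', :=, id }.

{ 'else', 'end', :=, id }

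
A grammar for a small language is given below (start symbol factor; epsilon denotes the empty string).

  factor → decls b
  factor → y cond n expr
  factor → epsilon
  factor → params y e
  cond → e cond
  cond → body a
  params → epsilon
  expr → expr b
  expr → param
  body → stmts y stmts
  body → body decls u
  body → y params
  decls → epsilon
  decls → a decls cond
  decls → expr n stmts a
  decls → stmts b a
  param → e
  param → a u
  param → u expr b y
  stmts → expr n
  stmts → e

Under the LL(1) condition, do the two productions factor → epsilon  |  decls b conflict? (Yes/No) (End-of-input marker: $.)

No

FIRST(epsilon) = { epsilon } and FIRST(decls b) = { a, b, e, u }.
The first is nullable but FOLLOW(factor) = { $ } is disjoint from FIRST of the second.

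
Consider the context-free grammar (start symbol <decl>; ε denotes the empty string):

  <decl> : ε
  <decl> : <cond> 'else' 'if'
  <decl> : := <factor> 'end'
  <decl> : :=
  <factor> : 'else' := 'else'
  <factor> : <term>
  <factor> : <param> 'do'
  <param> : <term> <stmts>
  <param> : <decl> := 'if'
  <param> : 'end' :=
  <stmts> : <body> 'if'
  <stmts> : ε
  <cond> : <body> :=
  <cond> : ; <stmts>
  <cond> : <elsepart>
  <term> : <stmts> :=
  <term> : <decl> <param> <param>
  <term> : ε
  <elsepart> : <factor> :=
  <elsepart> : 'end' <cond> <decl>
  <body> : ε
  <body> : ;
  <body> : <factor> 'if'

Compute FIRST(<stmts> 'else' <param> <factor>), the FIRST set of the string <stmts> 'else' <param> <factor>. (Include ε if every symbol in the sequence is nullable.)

Add FIRST(<stmts>)\{ε} = { 'do', 'else', 'end', 'if', :=, ; }; <stmts> is nullable, continue.
'else' is a terminal; add {'else'} and stop.

{ 'do', 'else', 'end', 'if', :=, ; }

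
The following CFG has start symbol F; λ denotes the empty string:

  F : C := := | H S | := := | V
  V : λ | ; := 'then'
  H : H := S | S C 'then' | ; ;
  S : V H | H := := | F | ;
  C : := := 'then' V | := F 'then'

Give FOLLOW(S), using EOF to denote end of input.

{ EOF, 'then', :=, ; }

In F : H S: S is at the end, add FOLLOW(F) = { EOF, 'then', :=, ; }.
In H : H := S: S is at the end, add FOLLOW(H) = { EOF, 'then', :=, ; }.
In H : S C 'then': add FIRST(C 'then') = { := }.
Union: FOLLOW(S) = { EOF, 'then', :=, ; }.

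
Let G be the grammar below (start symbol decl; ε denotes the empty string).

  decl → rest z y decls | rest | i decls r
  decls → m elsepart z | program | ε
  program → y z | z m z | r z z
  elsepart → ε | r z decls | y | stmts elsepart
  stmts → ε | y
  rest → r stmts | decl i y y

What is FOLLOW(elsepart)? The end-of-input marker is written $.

{ z }

In decls → m elsepart z: add FIRST(z) = { z }.
In elsepart → stmts elsepart: elsepart is at the end, add FOLLOW(elsepart) = { z }.
Union: FOLLOW(elsepart) = { z }.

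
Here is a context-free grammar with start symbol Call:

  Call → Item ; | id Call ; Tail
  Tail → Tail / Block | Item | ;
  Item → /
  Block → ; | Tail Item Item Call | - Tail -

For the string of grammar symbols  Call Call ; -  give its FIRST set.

Add FIRST(Call) = { /, id }; Call is not nullable, stop.

{ /, id }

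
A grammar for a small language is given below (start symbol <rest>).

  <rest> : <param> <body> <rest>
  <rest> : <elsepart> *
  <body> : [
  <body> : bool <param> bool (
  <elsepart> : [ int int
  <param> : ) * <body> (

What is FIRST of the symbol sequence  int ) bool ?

{ int }

int is a terminal; add {int} and stop.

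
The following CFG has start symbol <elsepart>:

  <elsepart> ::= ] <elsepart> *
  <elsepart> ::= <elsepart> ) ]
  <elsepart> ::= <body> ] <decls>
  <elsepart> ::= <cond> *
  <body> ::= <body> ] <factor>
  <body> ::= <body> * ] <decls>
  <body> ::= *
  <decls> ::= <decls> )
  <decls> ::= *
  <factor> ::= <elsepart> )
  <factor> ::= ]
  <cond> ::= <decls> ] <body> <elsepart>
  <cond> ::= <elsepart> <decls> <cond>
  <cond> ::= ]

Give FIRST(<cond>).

{ *, ] }

From <cond> ::= <decls> ] <body> <elsepart>: add FIRST(<decls>) = { * }.
From <cond> ::= <elsepart> <decls> <cond>: add FIRST(<elsepart>) = { *, ] }.
<cond> ::= ] contributes {]}.
Union: FIRST(<cond>) = { *, ] }.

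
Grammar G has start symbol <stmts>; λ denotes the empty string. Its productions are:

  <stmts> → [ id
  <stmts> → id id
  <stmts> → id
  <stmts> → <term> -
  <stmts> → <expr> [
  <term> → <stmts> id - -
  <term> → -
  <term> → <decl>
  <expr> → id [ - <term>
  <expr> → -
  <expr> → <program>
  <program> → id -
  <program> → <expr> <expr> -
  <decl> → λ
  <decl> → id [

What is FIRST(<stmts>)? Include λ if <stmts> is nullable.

<stmts> → [ id contributes {[}.
<stmts> → id id contributes {id}.
<stmts> → id contributes {id}.
From <stmts> → <term> -: <term> nullable, take FIRST(<term>) ∪ {-} = { -, [, id }.
From <stmts> → <expr> [: add FIRST(<expr>) = { -, id }.
Union: FIRST(<stmts>) = { -, [, id }.

{ -, [, id }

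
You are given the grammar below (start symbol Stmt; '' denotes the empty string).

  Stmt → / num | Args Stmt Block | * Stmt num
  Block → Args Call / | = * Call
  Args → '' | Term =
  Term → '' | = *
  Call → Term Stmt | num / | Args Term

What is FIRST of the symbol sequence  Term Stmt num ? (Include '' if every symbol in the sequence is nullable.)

{ *, /, = }

Add FIRST(Term)\{''} = { = }; Term is nullable, continue.
Add FIRST(Stmt) = { *, /, = }; Stmt is not nullable, stop.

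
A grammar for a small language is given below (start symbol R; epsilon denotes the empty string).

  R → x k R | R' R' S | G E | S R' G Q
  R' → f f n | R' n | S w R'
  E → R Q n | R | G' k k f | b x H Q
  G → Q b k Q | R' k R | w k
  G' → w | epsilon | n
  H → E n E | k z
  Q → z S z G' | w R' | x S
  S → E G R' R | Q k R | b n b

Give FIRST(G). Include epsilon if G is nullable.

From G → Q b k Q: add FIRST(Q) = { w, x, z }.
From G → R' k R: add FIRST(R') = { b, f, k, n, w, x, z }.
G → w k contributes {w}.
Union: FIRST(G) = { b, f, k, n, w, x, z }.

{ b, f, k, n, w, x, z }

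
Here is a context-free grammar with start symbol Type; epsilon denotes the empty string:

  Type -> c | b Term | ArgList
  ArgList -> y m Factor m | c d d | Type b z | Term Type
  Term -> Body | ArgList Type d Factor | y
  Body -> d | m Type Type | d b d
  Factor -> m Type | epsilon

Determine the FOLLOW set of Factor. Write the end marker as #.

{ #, b, c, d, m, y }

In ArgList -> y m Factor m: add FIRST(m) = { m }.
In Term -> ArgList Type d Factor: Factor is at the end, add FOLLOW(Term) = { #, b, c, d, m, y }.
Union: FOLLOW(Factor) = { #, b, c, d, m, y }.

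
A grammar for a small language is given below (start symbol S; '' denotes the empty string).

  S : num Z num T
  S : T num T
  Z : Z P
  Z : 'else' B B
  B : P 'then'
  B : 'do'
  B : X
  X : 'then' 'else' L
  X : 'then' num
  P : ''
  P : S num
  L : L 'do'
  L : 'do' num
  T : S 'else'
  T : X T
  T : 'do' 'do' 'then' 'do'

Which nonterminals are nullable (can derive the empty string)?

Directly nullable (have an ''-production): P.
No other nonterminal has a production whose RHS symbols are all nullable.

{ P }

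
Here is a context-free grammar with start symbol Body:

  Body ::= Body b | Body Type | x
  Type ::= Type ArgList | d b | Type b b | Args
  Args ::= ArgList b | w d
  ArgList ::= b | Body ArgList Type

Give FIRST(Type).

From Type ::= Type ArgList: add FIRST(Type) = { b, d, w, x }.
Type ::= d b contributes {d}.
From Type ::= Type b b: add FIRST(Type) = { b, d, w, x }.
From Type ::= Args: add FIRST(Args) = { b, w, x }.
Union: FIRST(Type) = { b, d, w, x }.

{ b, d, w, x }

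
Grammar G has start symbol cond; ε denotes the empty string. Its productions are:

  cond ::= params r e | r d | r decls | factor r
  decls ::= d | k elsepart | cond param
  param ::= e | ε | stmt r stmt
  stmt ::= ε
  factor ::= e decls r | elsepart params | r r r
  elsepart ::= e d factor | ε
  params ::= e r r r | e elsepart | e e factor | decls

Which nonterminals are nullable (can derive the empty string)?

{ elsepart, param, stmt }

Directly nullable (have an ε-production): param, stmt, elsepart.
No other nonterminal has a production whose RHS symbols are all nullable.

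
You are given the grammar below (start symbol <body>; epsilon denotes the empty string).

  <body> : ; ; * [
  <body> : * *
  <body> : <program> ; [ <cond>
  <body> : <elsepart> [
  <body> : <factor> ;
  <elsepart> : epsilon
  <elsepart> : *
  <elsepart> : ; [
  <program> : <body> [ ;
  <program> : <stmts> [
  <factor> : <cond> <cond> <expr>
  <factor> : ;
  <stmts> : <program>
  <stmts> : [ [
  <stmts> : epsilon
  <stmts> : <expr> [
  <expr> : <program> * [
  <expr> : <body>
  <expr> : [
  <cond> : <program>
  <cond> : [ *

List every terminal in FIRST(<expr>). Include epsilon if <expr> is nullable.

From <expr> : <program> * [: add FIRST(<program>) = { *, ;, [ }.
From <expr> : <body>: add FIRST(<body>) = { *, ;, [ }.
<expr> : [ contributes {[}.
Union: FIRST(<expr>) = { *, ;, [ }.

{ *, ;, [ }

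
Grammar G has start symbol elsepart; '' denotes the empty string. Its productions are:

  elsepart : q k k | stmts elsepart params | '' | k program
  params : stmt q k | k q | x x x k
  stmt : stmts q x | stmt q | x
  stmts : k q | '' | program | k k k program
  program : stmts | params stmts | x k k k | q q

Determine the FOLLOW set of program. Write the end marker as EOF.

In elsepart : k program: program is at the end, add FOLLOW(elsepart) = { EOF, k, q, x }.
In stmts : program: program is at the end, add FOLLOW(stmts) = { EOF, k, q, x }.
In stmts : k k k program: program is at the end, add FOLLOW(stmts) = { EOF, k, q, x }.
Union: FOLLOW(program) = { EOF, k, q, x }.

{ EOF, k, q, x }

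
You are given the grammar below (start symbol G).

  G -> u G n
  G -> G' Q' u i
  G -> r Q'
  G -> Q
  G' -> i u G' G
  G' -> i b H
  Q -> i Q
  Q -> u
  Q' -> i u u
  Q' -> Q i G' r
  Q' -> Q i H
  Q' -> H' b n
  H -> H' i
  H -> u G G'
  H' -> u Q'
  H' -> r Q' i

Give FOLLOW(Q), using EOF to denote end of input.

In G -> Q: Q is at the end, add FOLLOW(G) = { EOF, b, i, n, r, u }.
In Q -> i Q: Q is at the end, add FOLLOW(Q) = { EOF, b, i, n, r, u }.
In Q' -> Q i G' r: add FIRST(i G' r) = { i }.
In Q' -> Q i H: add FIRST(i H) = { i }.
Union: FOLLOW(Q) = { EOF, b, i, n, r, u }.

{ EOF, b, i, n, r, u }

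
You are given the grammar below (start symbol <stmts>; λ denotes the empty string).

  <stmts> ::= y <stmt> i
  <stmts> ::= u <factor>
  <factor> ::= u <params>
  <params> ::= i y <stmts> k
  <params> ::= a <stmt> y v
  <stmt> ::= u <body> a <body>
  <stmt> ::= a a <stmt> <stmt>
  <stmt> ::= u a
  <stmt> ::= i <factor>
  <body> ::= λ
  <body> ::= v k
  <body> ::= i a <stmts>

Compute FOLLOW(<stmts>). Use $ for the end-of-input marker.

{ $, a, i, k, u, y }

<stmts> is the start symbol, so $ ∈ FOLLOW(<stmts>).
In <params> ::= i y <stmts> k: add FIRST(k) = { k }.
In <body> ::= i a <stmts>: <stmts> is at the end, add FOLLOW(<body>) = { a, i, u, y }.
Union: FOLLOW(<stmts>) = { $, a, i, k, u, y }.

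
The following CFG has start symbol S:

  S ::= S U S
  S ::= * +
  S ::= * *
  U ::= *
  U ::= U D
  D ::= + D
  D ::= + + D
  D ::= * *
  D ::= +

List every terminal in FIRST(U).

U ::= * contributes {*}.
From U ::= U D: add FIRST(U) = { * }.
Union: FIRST(U) = { * }.

{ * }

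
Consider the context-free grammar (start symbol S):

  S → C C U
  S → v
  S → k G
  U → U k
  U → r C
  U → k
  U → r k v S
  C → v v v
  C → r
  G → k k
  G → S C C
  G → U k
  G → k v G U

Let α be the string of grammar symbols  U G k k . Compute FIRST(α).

{ k, r }

Add FIRST(U) = { k, r }; U is not nullable, stop.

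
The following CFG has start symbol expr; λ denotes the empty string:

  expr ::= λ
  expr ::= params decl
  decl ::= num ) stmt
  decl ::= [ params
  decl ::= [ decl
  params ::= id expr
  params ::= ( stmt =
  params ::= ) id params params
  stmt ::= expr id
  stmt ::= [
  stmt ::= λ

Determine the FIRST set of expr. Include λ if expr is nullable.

expr ::= λ contributes λ.
From expr ::= params decl: add FIRST(params) = { (, ), id }.
Union: FIRST(expr) = { (, ), id, λ }.

{ (, ), id, λ }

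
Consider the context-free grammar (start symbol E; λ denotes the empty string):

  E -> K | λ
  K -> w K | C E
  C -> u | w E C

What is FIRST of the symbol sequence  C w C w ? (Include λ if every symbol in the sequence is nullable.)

Add FIRST(C) = { u, w }; C is not nullable, stop.

{ u, w }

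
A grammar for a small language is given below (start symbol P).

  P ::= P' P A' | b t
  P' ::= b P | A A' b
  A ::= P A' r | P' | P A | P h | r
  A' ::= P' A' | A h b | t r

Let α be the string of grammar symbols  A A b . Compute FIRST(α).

{ b, r }

Add FIRST(A) = { b, r }; A is not nullable, stop.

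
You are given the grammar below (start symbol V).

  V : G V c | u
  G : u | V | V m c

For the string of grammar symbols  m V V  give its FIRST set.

m is a terminal; add {m} and stop.

{ m }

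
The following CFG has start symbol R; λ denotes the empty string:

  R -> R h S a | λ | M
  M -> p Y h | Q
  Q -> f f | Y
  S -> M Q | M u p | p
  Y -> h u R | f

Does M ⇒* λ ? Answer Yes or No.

No

Nullable nonterminals: R.
No production of M has an RHS whose symbols are all nullable, so M is not nullable.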